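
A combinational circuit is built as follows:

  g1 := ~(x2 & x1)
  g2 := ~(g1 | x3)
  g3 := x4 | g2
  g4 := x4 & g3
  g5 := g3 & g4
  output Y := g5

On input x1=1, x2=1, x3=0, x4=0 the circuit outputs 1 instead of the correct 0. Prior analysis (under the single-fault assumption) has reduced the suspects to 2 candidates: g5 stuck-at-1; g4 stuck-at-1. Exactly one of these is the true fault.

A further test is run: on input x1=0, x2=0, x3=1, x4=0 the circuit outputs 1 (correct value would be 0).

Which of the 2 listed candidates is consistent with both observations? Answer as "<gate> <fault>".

Evaluate each candidate on input x1=0, x2=0, x3=1, x4=0:
  g5 stuck-at-1: g1=1, g2=0, g3=0, g4=0, g5=1 [stuck-at-1] → 1 — matches
  g4 stuck-at-1: g1=1, g2=0, g3=0, g4=1 [stuck-at-1], g5=0 → 0 — eliminated
Only g5 stuck-at-1 reproduces the observed 1.

g5 stuck-at-1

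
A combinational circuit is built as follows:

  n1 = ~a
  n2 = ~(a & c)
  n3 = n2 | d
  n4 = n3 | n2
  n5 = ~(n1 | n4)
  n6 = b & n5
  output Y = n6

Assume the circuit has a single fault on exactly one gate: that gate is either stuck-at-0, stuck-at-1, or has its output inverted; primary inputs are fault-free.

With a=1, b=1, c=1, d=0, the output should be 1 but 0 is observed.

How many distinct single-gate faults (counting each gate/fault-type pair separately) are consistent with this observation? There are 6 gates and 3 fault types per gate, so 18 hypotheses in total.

Fault-free: n1=0, n2=0, n3=0, n4=0, n5=1, n6=1 → 1. Observed 0.
  n1: stuck-at-1, inverted output ✓; others ✗
  n2: stuck-at-1, inverted output ✓; others ✗
  n3: stuck-at-1, inverted output ✓; others ✗
  n4: stuck-at-1, inverted output ✓; others ✗
  n5: stuck-at-0, inverted output ✓; others ✗
  n6: stuck-at-0, inverted output ✓; others ✗
Consistent faults: {n1 stuck-at-1, n1 inverted output, n2 stuck-at-1, n2 inverted output, n3 stuck-at-1, n3 inverted output, n4 stuck-at-1, n4 inverted output, n5 stuck-at-0, n5 inverted output, n6 stuck-at-0, n6 inverted output} — 12 in all.

12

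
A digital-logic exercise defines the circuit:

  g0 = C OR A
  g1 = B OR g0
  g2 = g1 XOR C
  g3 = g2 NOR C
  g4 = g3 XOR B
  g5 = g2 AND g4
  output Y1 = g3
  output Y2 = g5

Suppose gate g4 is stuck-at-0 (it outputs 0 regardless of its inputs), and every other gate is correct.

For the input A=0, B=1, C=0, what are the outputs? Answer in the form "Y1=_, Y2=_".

Y1=0, Y2=0

Propagate with g4 forced: g0=0, g1=1, g2=1, g3=0, g4=0 [stuck-at-0], g5=0.
So the outputs are Y1=0, Y2=0. (Without the fault they would be Y1=0, Y2=1.)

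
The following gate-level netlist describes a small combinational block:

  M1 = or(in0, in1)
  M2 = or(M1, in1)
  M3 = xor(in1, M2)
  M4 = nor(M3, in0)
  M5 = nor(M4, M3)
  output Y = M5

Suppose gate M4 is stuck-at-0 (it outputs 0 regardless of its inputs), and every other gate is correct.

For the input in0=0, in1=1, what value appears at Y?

Propagate with M4 forced: M1=1, M2=1, M3=0, M4=0 [stuck-at-0], M5=1.
So Y = 1. (Without the fault it would be 0.)

1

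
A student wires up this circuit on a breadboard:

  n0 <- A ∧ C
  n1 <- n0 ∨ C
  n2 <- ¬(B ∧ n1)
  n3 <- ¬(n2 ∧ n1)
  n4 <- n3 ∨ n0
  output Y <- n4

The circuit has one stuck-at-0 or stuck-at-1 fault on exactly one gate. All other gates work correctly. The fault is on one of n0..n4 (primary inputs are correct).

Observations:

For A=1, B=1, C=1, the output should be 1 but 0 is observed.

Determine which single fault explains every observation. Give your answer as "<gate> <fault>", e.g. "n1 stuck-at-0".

Fault-free values for test 1 (A=1, B=1, C=1): n0=1, n1=1, n2=0, n3=1, n4=1, giving Y=1. Observed 0.
Test 1: faults giving observed 0 are {n4 stuck-at-0}.
Only n4 stuck-at-0 is consistent with every test.

n4 stuck-at-0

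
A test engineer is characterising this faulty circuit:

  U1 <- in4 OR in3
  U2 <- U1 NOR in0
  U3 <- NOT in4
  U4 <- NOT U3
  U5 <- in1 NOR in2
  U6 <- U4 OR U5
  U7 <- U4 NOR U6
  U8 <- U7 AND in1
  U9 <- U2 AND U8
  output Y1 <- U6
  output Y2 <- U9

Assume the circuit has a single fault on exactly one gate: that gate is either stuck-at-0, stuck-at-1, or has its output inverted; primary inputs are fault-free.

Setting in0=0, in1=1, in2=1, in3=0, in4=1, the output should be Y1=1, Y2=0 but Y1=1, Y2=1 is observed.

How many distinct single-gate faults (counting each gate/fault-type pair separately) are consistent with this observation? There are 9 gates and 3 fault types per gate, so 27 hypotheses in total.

2

Fault-free: U1=1, U2=0, U3=0, U4=1, U5=0, U6=1, U7=0, U8=0, U9=0 → Y1=1, Y2=0. Observed Y1=1, Y2=1.
  U1: none of the 3 fault types match ✗
  U2: none of the 3 fault types match ✗
  U3: none of the 3 fault types match ✗
  U4: none of the 3 fault types match ✗
  U5: none of the 3 fault types match ✗
  U6: none of the 3 fault types match ✗
  U7: none of the 3 fault types match ✗
  U8: none of the 3 fault types match ✗
  U9: stuck-at-1, inverted output ✓; others ✗
Consistent faults: {U9 stuck-at-1, U9 inverted output} — 2 in all.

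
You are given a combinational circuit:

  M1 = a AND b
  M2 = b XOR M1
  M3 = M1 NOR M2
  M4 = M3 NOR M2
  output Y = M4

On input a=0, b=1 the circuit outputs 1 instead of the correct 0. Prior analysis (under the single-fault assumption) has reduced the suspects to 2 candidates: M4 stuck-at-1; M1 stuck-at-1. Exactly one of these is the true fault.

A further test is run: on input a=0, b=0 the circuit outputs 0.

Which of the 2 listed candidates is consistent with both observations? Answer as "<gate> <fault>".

M1 stuck-at-1

Evaluate each candidate on input a=0, b=0:
  M4 stuck-at-1: M1=0, M2=0, M3=1, M4=1 [stuck-at-1] → 1 — eliminated
  M1 stuck-at-1: M1=1 [stuck-at-1], M2=1, M3=0, M4=0 → 0 — matches
Only M1 stuck-at-1 reproduces the observed 0.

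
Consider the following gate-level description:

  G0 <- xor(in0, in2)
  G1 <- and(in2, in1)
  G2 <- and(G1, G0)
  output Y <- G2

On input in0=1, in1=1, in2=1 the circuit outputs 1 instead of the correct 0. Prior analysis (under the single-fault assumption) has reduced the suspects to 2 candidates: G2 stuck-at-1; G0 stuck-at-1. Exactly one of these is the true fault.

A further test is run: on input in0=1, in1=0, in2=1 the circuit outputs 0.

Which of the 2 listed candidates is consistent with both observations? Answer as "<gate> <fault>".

G0 stuck-at-1

Evaluate each candidate on input in0=1, in1=0, in2=1:
  G2 stuck-at-1: G0=0, G1=0, G2=1 [stuck-at-1] → 1 — eliminated
  G0 stuck-at-1: G0=1 [stuck-at-1], G1=0, G2=0 → 0 — matches
Only G0 stuck-at-1 reproduces the observed 0.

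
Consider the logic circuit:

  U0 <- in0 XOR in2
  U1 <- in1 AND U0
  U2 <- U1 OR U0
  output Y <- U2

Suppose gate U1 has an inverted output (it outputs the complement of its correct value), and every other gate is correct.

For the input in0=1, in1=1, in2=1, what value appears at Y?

Propagate with U1 forced: U0=0, U1=1 [inverted output], U2=1.
So Y = 1. (Without the fault it would be 0.)

1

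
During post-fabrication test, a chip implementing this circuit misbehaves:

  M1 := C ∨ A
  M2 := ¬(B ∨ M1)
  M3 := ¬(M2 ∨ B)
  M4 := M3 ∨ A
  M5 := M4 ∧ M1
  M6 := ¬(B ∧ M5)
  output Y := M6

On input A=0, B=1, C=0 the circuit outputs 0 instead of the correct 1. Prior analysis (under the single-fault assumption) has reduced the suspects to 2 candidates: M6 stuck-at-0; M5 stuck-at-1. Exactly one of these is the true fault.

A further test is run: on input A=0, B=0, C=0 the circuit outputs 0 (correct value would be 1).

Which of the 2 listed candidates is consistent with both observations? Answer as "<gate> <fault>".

M6 stuck-at-0

Evaluate each candidate on input A=0, B=0, C=0:
  M6 stuck-at-0: M1=0, M2=1, M3=0, M4=0, M5=0, M6=0 [stuck-at-0] → 0 — matches
  M5 stuck-at-1: M1=0, M2=1, M3=0, M4=0, M5=1 [stuck-at-1], M6=1 → 1 — eliminated
Only M6 stuck-at-0 reproduces the observed 0.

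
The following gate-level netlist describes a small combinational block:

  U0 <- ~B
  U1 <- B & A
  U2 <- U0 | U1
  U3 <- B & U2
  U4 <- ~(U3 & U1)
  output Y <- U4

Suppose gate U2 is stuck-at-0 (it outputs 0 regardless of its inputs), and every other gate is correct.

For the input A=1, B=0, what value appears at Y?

1

Propagate with U2 forced: U0=1, U1=0, U2=0 [stuck-at-0], U3=0, U4=1.
So Y = 1. (Same as the fault-free value — the fault is masked on this input.)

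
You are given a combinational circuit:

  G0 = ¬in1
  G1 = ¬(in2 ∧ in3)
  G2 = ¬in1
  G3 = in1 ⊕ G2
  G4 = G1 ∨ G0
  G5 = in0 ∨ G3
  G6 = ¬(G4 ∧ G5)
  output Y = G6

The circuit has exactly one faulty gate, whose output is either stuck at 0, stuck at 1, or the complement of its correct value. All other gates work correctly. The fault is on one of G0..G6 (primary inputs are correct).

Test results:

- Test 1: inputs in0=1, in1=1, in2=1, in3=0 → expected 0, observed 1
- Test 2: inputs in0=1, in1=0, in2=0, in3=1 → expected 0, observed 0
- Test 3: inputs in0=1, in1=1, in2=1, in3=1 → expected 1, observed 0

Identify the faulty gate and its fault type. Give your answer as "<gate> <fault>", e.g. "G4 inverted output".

G1 inverted output

Fault-free values for test 1 (in0=1, in1=1, in2=1, in3=0): G0=0, G1=1, G2=0, G3=1, G4=1, G5=1, G6=0, giving Y=0. Observed 1.
Test 1: faults giving observed 1 are {G1 stuck-at-0, G1 inverted output, G4 stuck-at-0, G4 inverted output, G5 stuck-at-0, G5 inverted output, G6 stuck-at-1, G6 inverted output}.
Test 2 (in0=1, in1=0, in2=0, in3=1): fault-free G0=1, G1=1, G2=1, G3=1, G4=1, G5=1, G6=0 → 0; observed 0. Eliminates G4 stuck-at-0, G4 inverted output, G5 stuck-at-0, G5 inverted output, G6 stuck-at-1, G6 inverted output.
Test 3 (in0=1, in1=1, in2=1, in3=1): fault-free G0=0, G1=0, G2=0, G3=1, G4=0, G5=1, G6=1 → 1; observed 0. Eliminates G1 stuck-at-0.
Only G1 inverted output is consistent with every test.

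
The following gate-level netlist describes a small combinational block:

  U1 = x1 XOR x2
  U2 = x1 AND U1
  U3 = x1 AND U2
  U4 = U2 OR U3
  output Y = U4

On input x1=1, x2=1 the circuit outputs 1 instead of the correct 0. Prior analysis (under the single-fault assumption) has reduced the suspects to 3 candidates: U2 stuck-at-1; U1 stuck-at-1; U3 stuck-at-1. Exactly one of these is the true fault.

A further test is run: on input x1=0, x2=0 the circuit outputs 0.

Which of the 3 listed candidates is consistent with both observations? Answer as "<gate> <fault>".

U1 stuck-at-1

Evaluate each candidate on input x1=0, x2=0:
  U2 stuck-at-1: U1=0, U2=1 [stuck-at-1], U3=0, U4=1 → 1 — eliminated
  U1 stuck-at-1: U1=1 [stuck-at-1], U2=0, U3=0, U4=0 → 0 — matches
  U3 stuck-at-1: U1=0, U2=0, U3=1 [stuck-at-1], U4=1 → 1 — eliminated
Only U1 stuck-at-1 reproduces the observed 0.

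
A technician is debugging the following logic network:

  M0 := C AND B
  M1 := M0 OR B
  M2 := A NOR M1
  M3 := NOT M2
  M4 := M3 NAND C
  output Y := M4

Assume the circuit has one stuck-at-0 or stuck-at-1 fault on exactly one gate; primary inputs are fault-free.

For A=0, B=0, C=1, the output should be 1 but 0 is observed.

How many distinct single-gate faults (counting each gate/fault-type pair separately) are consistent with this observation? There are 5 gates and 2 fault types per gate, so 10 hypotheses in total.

5

Fault-free: M0=0, M1=0, M2=1, M3=0, M4=1 → 1. Observed 0.
  M0 stuck-at-0: output 1 ✗
  M0 stuck-at-1: output 0 ✓
  M1 stuck-at-0: output 1 ✗
  M1 stuck-at-1: output 0 ✓
  M2 stuck-at-0: output 0 ✓
  M2 stuck-at-1: output 1 ✗
  M3 stuck-at-0: output 1 ✗
  M3 stuck-at-1: output 0 ✓
  M4 stuck-at-0: output 0 ✓
  M4 stuck-at-1: output 1 ✗
Consistent faults: {M0 stuck-at-1, M1 stuck-at-1, M2 stuck-at-0, M3 stuck-at-1, M4 stuck-at-0} — 5 in all.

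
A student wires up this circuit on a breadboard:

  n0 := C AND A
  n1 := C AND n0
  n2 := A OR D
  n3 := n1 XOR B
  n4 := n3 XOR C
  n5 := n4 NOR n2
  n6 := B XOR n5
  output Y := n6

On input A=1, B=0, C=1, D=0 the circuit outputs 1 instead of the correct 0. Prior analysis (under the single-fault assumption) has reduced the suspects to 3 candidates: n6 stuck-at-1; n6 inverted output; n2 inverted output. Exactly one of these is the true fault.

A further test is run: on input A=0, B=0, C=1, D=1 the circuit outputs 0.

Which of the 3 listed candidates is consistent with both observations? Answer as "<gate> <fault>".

n2 inverted output

Evaluate each candidate on input A=0, B=0, C=1, D=1:
  n6 stuck-at-1: n0=0, n1=0, n2=1, n3=0, n4=1, n5=0, n6=1 [stuck-at-1] → 1 — eliminated
  n6 inverted output: n0=0, n1=0, n2=1, n3=0, n4=1, n5=0, n6=1 [inverted output] → 1 — eliminated
  n2 inverted output: n0=0, n1=0, n2=0 [inverted output], n3=0, n4=1, n5=0, n6=0 → 0 — matches
Only n2 inverted output reproduces the observed 0.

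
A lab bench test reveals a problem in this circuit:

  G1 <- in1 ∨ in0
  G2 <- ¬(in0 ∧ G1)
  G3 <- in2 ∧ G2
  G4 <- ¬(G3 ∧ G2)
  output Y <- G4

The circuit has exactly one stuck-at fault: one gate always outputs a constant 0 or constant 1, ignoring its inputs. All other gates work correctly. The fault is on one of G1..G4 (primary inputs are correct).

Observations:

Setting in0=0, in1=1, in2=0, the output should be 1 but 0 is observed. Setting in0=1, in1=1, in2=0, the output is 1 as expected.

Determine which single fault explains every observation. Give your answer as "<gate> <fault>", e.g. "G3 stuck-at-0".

G3 stuck-at-1

Fault-free values for test 1 (in0=0, in1=1, in2=0): G1=1, G2=1, G3=0, G4=1, giving Y=1. Observed 0.
Test 1: faults giving observed 0 are {G3 stuck-at-1, G4 stuck-at-0}.
Test 2 (in0=1, in1=1, in2=0): fault-free G1=1, G2=0, G3=0, G4=1 → 1; observed 1. Eliminates G4 stuck-at-0.
Only G3 stuck-at-1 is consistent with every test.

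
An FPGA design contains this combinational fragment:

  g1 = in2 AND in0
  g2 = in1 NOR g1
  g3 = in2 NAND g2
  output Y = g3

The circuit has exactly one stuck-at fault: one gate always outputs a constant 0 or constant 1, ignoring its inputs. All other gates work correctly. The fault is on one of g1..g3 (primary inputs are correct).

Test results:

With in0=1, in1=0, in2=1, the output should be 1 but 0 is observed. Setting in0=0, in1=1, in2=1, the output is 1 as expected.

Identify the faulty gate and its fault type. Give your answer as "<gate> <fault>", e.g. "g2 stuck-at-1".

Fault-free values for test 1 (in0=1, in1=0, in2=1): g1=1, g2=0, g3=1, giving Y=1. Observed 0.
Test 1: faults giving observed 0 are {g1 stuck-at-0, g2 stuck-at-1, g3 stuck-at-0}.
Test 2 (in0=0, in1=1, in2=1): fault-free g1=0, g2=0, g3=1 → 1; observed 1. Eliminates g2 stuck-at-1, g3 stuck-at-0.
Only g1 stuck-at-0 is consistent with every test.

g1 stuck-at-0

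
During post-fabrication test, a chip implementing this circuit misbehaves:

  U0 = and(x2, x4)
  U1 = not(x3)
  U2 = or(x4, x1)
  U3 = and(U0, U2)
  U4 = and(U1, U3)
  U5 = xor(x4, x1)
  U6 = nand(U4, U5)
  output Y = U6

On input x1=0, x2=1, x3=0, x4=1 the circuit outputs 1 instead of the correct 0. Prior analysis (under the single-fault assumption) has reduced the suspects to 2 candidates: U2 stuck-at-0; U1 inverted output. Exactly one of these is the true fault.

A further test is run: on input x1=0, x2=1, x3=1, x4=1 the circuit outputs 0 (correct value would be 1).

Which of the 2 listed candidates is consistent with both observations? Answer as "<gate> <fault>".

U1 inverted output

Evaluate each candidate on input x1=0, x2=1, x3=1, x4=1:
  U2 stuck-at-0: U0=1, U1=0, U2=0 [stuck-at-0], U3=0, U4=0, U5=1, U6=1 → 1 — eliminated
  U1 inverted output: U0=1, U1=1 [inverted output], U2=1, U3=1, U4=1, U5=1, U6=0 → 0 — matches
Only U1 inverted output reproduces the observed 0.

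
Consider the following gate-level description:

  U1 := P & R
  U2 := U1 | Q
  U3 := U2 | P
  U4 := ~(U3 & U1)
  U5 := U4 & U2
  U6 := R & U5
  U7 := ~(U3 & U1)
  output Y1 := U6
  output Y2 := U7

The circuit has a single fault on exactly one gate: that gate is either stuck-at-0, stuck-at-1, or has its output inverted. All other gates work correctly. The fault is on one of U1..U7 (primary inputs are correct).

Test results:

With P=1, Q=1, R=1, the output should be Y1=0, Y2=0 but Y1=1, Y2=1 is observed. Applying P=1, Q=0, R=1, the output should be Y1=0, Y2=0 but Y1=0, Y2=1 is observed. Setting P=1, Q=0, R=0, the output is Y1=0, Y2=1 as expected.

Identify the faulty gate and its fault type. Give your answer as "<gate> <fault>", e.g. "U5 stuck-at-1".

Fault-free values for test 1 (P=1, Q=1, R=1): U1=1, U2=1, U3=1, U4=0, U5=0, U6=0, U7=0, giving Y1=0, Y2=0. Observed Y1=1, Y2=1.
Test 1: faults giving observed Y1=1, Y2=1 are {U1 stuck-at-0, U1 inverted output, U3 stuck-at-0, U3 inverted output}.
Test 2 (P=1, Q=0, R=1): fault-free U1=1, U2=1, U3=1, U4=0, U5=0, U6=0, U7=0 → Y1=0, Y2=0; observed Y1=0, Y2=1. Eliminates U3 stuck-at-0, U3 inverted output.
Test 3 (P=1, Q=0, R=0): fault-free U1=0, U2=0, U3=1, U4=1, U5=0, U6=0, U7=1 → Y1=0, Y2=1; observed Y1=0, Y2=1. Eliminates U1 inverted output.
Only U1 stuck-at-0 is consistent with every test.

U1 stuck-at-0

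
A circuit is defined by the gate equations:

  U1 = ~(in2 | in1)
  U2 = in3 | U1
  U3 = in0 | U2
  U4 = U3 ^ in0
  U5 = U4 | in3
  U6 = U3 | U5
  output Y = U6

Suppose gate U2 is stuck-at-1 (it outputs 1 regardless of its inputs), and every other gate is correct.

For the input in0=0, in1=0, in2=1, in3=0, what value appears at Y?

Propagate with U2 forced: U1=0, U2=1 [stuck-at-1], U3=1, U4=1, U5=1, U6=1.
So Y = 1. (Without the fault it would be 0.)

1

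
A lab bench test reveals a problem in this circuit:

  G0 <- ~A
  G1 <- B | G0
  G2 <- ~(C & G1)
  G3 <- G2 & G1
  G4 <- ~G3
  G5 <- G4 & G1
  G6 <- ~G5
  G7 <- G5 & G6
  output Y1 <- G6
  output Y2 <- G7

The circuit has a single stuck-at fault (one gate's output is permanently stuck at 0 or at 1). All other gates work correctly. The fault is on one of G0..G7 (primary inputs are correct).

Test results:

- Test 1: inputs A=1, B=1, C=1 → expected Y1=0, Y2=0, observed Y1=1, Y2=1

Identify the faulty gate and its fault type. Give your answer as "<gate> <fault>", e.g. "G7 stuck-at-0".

Fault-free values for test 1 (A=1, B=1, C=1): G0=0, G1=1, G2=0, G3=0, G4=1, G5=1, G6=0, G7=0, giving Y1=0, Y2=0. Observed Y1=1, Y2=1.
Test 1: faults giving observed Y1=1, Y2=1 are {G6 stuck-at-1}.
Only G6 stuck-at-1 is consistent with every test.

G6 stuck-at-1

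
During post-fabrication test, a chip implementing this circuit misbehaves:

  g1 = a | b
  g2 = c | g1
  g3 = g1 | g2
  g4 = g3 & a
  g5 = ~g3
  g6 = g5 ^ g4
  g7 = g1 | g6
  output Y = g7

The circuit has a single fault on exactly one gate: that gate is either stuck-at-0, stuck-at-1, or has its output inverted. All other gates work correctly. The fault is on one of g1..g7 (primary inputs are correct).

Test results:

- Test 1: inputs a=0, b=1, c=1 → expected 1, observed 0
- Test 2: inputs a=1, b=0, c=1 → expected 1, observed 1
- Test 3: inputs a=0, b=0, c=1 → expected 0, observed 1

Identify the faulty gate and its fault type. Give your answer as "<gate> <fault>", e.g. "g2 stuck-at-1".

Fault-free values for test 1 (a=0, b=1, c=1): g1=1, g2=1, g3=1, g4=0, g5=0, g6=0, g7=1, giving Y=1. Observed 0.
Test 1: faults giving observed 0 are {g1 stuck-at-0, g1 inverted output, g7 stuck-at-0, g7 inverted output}.
Test 2 (a=1, b=0, c=1): fault-free g1=1, g2=1, g3=1, g4=1, g5=0, g6=1, g7=1 → 1; observed 1. Eliminates g7 stuck-at-0, g7 inverted output.
Test 3 (a=0, b=0, c=1): fault-free g1=0, g2=1, g3=1, g4=0, g5=0, g6=0, g7=0 → 0; observed 1. Eliminates g1 stuck-at-0.
Only g1 inverted output is consistent with every test.

g1 inverted output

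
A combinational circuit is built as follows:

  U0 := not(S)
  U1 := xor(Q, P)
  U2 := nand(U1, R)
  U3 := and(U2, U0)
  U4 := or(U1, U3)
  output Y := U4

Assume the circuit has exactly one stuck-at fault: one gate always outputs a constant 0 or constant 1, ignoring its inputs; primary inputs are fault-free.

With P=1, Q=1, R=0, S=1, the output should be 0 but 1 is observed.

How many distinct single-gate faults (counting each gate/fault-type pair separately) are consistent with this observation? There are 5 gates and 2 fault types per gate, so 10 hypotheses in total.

4

Fault-free: U0=0, U1=0, U2=1, U3=0, U4=0 → 0. Observed 1.
  U0 stuck-at-0: output 0 ✗
  U0 stuck-at-1: output 1 ✓
  U1 stuck-at-0: output 0 ✗
  U1 stuck-at-1: output 1 ✓
  U2 stuck-at-0: output 0 ✗
  U2 stuck-at-1: output 0 ✗
  U3 stuck-at-0: output 0 ✗
  U3 stuck-at-1: output 1 ✓
  U4 stuck-at-0: output 0 ✗
  U4 stuck-at-1: output 1 ✓
Consistent faults: {U0 stuck-at-1, U1 stuck-at-1, U3 stuck-at-1, U4 stuck-at-1} — 4 in all.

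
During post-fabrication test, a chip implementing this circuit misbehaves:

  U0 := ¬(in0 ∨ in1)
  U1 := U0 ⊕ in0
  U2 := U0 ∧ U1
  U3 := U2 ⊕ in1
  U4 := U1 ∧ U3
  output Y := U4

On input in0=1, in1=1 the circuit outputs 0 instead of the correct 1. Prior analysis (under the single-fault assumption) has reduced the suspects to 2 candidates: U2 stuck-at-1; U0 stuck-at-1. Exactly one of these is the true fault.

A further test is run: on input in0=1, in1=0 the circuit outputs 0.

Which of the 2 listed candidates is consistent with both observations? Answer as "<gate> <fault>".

Evaluate each candidate on input in0=1, in1=0:
  U2 stuck-at-1: U0=0, U1=1, U2=1 [stuck-at-1], U3=1, U4=1 → 1 — eliminated
  U0 stuck-at-1: U0=1 [stuck-at-1], U1=0, U2=0, U3=0, U4=0 → 0 — matches
Only U0 stuck-at-1 reproduces the observed 0.

U0 stuck-at-1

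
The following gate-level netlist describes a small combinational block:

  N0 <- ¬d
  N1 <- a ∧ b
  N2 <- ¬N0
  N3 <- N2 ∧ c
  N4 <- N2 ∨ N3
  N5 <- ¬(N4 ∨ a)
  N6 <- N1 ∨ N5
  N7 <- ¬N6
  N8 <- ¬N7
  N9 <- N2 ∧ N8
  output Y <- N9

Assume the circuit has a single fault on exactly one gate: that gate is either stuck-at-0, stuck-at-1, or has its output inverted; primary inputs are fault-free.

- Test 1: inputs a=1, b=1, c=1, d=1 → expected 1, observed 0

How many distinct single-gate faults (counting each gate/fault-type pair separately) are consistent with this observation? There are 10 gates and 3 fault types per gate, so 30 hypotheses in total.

Fault-free: N0=0, N1=1, N2=1, N3=1, N4=1, N5=0, N6=1, N7=0, N8=1, N9=1 → 1. Observed 0.
  N0: stuck-at-1, inverted output ✓; others ✗
  N1: stuck-at-0, inverted output ✓; others ✗
  N2: stuck-at-0, inverted output ✓; others ✗
  N3: none of the 3 fault types match ✗
  N4: none of the 3 fault types match ✗
  N5: none of the 3 fault types match ✗
  N6: stuck-at-0, inverted output ✓; others ✗
  N7: stuck-at-1, inverted output ✓; others ✗
  N8: stuck-at-0, inverted output ✓; others ✗
  N9: stuck-at-0, inverted output ✓; others ✗
Consistent faults: {N0 stuck-at-1, N0 inverted output, N1 stuck-at-0, N1 inverted output, N2 stuck-at-0, N2 inverted output, N6 stuck-at-0, N6 inverted output, N7 stuck-at-1, N7 inverted output, N8 stuck-at-0, N8 inverted output, N9 stuck-at-0, N9 inverted output} — 14 in all.

14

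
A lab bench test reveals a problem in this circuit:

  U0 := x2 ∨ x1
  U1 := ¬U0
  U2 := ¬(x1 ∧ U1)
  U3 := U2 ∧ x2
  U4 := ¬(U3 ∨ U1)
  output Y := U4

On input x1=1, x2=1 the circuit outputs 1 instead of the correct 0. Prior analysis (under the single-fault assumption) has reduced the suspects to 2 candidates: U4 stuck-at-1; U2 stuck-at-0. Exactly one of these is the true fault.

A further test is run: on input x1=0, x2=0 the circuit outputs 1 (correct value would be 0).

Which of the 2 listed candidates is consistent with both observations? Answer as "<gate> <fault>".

U4 stuck-at-1

Evaluate each candidate on input x1=0, x2=0:
  U4 stuck-at-1: U0=0, U1=1, U2=1, U3=0, U4=1 [stuck-at-1] → 1 — matches
  U2 stuck-at-0: U0=0, U1=1, U2=0 [stuck-at-0], U3=0, U4=0 → 0 — eliminated
Only U4 stuck-at-1 reproduces the observed 1.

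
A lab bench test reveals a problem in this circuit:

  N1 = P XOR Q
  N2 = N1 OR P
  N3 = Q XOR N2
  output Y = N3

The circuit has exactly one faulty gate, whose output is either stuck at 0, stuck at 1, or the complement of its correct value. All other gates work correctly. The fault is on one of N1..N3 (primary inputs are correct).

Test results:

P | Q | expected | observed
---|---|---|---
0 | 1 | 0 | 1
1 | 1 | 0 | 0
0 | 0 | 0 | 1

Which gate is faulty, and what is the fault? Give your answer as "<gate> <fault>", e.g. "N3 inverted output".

N1 inverted output

Fault-free values for test 1 (P=0, Q=1): N1=1, N2=1, N3=0, giving Y=0. Observed 1.
Test 1: faults giving observed 1 are {N1 stuck-at-0, N1 inverted output, N2 stuck-at-0, N2 inverted output, N3 stuck-at-1, N3 inverted output}.
Test 2 (P=1, Q=1): fault-free N1=0, N2=1, N3=0 → 0; observed 0. Eliminates N2 stuck-at-0, N2 inverted output, N3 stuck-at-1, N3 inverted output.
Test 3 (P=0, Q=0): fault-free N1=0, N2=0, N3=0 → 0; observed 1. Eliminates N1 stuck-at-0.
Only N1 inverted output is consistent with every test.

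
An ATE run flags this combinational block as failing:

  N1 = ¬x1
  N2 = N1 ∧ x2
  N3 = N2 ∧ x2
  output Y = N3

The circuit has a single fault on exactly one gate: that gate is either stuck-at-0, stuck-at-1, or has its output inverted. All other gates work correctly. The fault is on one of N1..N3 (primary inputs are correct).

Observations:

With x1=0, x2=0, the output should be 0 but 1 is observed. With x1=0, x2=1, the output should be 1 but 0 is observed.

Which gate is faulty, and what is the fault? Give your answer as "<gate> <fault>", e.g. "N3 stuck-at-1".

Fault-free values for test 1 (x1=0, x2=0): N1=1, N2=0, N3=0, giving Y=0. Observed 1.
Test 1: faults giving observed 1 are {N3 stuck-at-1, N3 inverted output}.
Test 2 (x1=0, x2=1): fault-free N1=1, N2=1, N3=1 → 1; observed 0. Eliminates N3 stuck-at-1.
Only N3 inverted output is consistent with every test.

N3 inverted output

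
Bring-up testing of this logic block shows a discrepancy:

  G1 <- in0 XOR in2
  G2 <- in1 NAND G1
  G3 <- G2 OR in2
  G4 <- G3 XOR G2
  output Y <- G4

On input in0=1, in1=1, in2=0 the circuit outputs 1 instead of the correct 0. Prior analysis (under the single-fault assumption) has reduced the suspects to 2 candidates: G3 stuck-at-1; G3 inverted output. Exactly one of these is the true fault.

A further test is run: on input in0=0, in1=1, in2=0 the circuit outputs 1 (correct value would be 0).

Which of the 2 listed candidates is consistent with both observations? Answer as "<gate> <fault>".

Evaluate each candidate on input in0=0, in1=1, in2=0:
  G3 stuck-at-1: G1=0, G2=1, G3=1 [stuck-at-1], G4=0 → 0 — eliminated
  G3 inverted output: G1=0, G2=1, G3=0 [inverted output], G4=1 → 1 — matches
Only G3 inverted output reproduces the observed 1.

G3 inverted output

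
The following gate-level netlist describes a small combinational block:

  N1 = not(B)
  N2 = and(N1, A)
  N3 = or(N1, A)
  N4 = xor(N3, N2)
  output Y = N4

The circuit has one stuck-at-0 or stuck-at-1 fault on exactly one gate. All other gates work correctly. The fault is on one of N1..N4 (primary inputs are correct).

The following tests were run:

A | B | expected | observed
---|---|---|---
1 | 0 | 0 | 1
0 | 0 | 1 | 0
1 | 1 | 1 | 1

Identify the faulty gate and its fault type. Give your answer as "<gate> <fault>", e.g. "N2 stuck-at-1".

N1 stuck-at-0

Fault-free values for test 1 (A=1, B=0): N1=1, N2=1, N3=1, N4=0, giving Y=0. Observed 1.
Test 1: faults giving observed 1 are {N1 stuck-at-0, N2 stuck-at-0, N3 stuck-at-0, N4 stuck-at-1}.
Test 2 (A=0, B=0): fault-free N1=1, N2=0, N3=1, N4=1 → 1; observed 0. Eliminates N2 stuck-at-0, N4 stuck-at-1.
Test 3 (A=1, B=1): fault-free N1=0, N2=0, N3=1, N4=1 → 1; observed 1. Eliminates N3 stuck-at-0.
Only N1 stuck-at-0 is consistent with every test.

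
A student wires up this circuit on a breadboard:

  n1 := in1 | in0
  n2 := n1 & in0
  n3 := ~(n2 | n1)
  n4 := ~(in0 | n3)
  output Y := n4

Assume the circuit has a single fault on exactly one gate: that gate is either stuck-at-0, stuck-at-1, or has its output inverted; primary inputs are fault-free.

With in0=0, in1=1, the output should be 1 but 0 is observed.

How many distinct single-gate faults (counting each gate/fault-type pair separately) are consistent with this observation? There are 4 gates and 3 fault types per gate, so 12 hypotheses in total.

6

Fault-free: n1=1, n2=0, n3=0, n4=1 → 1. Observed 0.
  n1 stuck-at-0: output 0 ✓
  n1 stuck-at-1: output 1 ✗
  n1 inverted output: output 0 ✓
  n2 stuck-at-0: output 1 ✗
  n2 stuck-at-1: output 1 ✗
  n2 inverted output: output 1 ✗
  n3 stuck-at-0: output 1 ✗
  n3 stuck-at-1: output 0 ✓
  n3 inverted output: output 0 ✓
  n4 stuck-at-0: output 0 ✓
  n4 stuck-at-1: output 1 ✗
  n4 inverted output: output 0 ✓
Consistent faults: {n1 stuck-at-0, n1 inverted output, n3 stuck-at-1, n3 inverted output, n4 stuck-at-0, n4 inverted output} — 6 in all.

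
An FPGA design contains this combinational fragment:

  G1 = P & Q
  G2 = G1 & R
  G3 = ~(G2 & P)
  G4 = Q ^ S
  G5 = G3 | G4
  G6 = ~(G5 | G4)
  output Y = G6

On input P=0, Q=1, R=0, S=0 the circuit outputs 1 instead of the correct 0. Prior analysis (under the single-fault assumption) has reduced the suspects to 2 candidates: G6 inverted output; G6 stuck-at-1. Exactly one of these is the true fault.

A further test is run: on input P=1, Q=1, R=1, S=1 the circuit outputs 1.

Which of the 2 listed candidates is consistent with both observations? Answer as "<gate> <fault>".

Evaluate each candidate on input P=1, Q=1, R=1, S=1:
  G6 inverted output: G1=1, G2=1, G3=0, G4=0, G5=0, G6=0 [inverted output] → 0 — eliminated
  G6 stuck-at-1: G1=1, G2=1, G3=0, G4=0, G5=0, G6=1 [stuck-at-1] → 1 — matches
Only G6 stuck-at-1 reproduces the observed 1.

G6 stuck-at-1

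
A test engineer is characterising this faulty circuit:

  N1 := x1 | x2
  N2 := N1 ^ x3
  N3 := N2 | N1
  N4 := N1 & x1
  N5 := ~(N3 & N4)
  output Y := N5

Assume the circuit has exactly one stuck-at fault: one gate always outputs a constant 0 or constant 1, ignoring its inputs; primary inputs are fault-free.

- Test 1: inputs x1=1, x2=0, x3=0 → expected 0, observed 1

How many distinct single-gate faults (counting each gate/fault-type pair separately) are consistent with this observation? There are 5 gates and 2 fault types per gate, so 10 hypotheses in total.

4

Fault-free: N1=1, N2=1, N3=1, N4=1, N5=0 → 0. Observed 1.
  N1 stuck-at-0: output 1 ✓
  N1 stuck-at-1: output 0 ✗
  N2 stuck-at-0: output 0 ✗
  N2 stuck-at-1: output 0 ✗
  N3 stuck-at-0: output 1 ✓
  N3 stuck-at-1: output 0 ✗
  N4 stuck-at-0: output 1 ✓
  N4 stuck-at-1: output 0 ✗
  N5 stuck-at-0: output 0 ✗
  N5 stuck-at-1: output 1 ✓
Consistent faults: {N1 stuck-at-0, N3 stuck-at-0, N4 stuck-at-0, N5 stuck-at-1} — 4 in all.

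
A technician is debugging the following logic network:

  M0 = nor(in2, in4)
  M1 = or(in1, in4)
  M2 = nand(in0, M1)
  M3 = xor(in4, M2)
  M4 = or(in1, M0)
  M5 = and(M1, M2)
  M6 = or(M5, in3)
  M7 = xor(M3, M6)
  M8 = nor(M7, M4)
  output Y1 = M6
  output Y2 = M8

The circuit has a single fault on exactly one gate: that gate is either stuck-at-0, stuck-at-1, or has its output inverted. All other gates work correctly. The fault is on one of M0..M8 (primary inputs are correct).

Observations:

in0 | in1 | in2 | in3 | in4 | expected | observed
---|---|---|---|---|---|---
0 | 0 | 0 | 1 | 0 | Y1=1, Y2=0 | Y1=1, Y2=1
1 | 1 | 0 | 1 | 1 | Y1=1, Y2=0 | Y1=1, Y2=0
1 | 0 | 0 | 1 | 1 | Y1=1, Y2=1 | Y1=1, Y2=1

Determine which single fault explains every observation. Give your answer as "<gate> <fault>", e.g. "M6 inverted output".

Fault-free values for test 1 (in0=0, in1=0, in2=0, in3=1, in4=0): M0=1, M1=0, M2=1, M3=1, M4=1, M5=0, M6=1, M7=0, M8=0, giving Y1=1, Y2=0. Observed Y1=1, Y2=1.
Test 1: faults giving observed Y1=1, Y2=1 are {M0 stuck-at-0, M0 inverted output, M4 stuck-at-0, M4 inverted output, M8 stuck-at-1, M8 inverted output}.
Test 2 (in0=1, in1=1, in2=0, in3=1, in4=1): fault-free M0=0, M1=1, M2=0, M3=1, M4=1, M5=0, M6=1, M7=0, M8=0 → Y1=1, Y2=0; observed Y1=1, Y2=0. Eliminates M4 stuck-at-0, M4 inverted output, M8 stuck-at-1, M8 inverted output.
Test 3 (in0=1, in1=0, in2=0, in3=1, in4=1): fault-free M0=0, M1=1, M2=0, M3=1, M4=0, M5=0, M6=1, M7=0, M8=1 → Y1=1, Y2=1; observed Y1=1, Y2=1. Eliminates M0 inverted output.
Only M0 stuck-at-0 is consistent with every test.

M0 stuck-at-0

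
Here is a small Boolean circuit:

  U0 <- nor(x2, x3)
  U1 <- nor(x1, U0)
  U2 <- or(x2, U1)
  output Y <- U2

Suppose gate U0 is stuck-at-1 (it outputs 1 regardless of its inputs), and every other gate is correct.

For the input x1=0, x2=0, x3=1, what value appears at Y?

0

Propagate with U0 forced: U0=1 [stuck-at-1], U1=0, U2=0.
So Y = 0. (Without the fault it would be 1.)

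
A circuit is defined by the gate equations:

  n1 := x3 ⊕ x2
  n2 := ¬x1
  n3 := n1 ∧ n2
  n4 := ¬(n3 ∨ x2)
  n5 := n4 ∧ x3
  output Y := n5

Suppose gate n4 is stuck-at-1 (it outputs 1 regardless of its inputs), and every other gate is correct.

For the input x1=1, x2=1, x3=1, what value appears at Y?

Propagate with n4 forced: n1=0, n2=0, n3=0, n4=1 [stuck-at-1], n5=1.
So Y = 1. (Without the fault it would be 0.)

1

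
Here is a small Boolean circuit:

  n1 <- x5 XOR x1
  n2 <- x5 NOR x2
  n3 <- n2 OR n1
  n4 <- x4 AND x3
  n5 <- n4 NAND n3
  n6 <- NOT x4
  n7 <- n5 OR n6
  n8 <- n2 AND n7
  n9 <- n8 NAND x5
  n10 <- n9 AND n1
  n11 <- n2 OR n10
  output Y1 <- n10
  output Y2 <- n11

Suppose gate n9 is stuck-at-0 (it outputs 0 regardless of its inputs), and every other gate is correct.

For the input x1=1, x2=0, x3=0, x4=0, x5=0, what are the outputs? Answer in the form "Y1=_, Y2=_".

Propagate with n9 forced: n1=1, n2=1, n3=1, n4=0, n5=1, n6=1, n7=1, n8=1, n9=0 [stuck-at-0], n10=0, n11=1.
So the outputs are Y1=0, Y2=1. (Without the fault they would be Y1=1, Y2=1.)

Y1=0, Y2=1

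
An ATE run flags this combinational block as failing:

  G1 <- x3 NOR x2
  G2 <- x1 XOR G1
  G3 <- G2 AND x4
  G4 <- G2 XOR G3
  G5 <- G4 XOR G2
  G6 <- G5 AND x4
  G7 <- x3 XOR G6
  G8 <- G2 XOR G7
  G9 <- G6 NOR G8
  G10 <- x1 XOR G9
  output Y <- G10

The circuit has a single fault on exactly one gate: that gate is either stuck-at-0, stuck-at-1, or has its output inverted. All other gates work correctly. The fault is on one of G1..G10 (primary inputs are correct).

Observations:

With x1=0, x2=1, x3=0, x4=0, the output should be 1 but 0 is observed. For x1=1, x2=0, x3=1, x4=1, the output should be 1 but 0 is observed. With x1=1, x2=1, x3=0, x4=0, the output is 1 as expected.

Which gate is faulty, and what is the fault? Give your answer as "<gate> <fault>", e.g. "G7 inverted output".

G6 inverted output

Fault-free values for test 1 (x1=0, x2=1, x3=0, x4=0): G1=0, G2=0, G3=0, G4=0, G5=0, G6=0, G7=0, G8=0, G9=1, G10=1, giving Y=1. Observed 0.
Test 1: faults giving observed 0 are {G1 stuck-at-1, G1 inverted output, G2 stuck-at-1, G2 inverted output, G6 stuck-at-1, G6 inverted output, G7 stuck-at-1, G7 inverted output, G8 stuck-at-1, G8 inverted output, G9 stuck-at-0, G9 inverted output, G10 stuck-at-0, G10 inverted output}.
Test 2 (x1=1, x2=0, x3=1, x4=1): fault-free G1=0, G2=1, G3=1, G4=0, G5=1, G6=1, G7=0, G8=1, G9=0, G10=1 → 1; observed 0. Eliminates G1 stuck-at-1, G1 inverted output, G2 stuck-at-1, G2 inverted output, G6 stuck-at-1, G7 stuck-at-1, G7 inverted output, G8 stuck-at-1, G8 inverted output, G9 stuck-at-0.
Test 3 (x1=1, x2=1, x3=0, x4=0): fault-free G1=0, G2=1, G3=0, G4=1, G5=0, G6=0, G7=0, G8=1, G9=0, G10=1 → 1; observed 1. Eliminates G9 inverted output, G10 stuck-at-0, G10 inverted output.
Only G6 inverted output is consistent with every test.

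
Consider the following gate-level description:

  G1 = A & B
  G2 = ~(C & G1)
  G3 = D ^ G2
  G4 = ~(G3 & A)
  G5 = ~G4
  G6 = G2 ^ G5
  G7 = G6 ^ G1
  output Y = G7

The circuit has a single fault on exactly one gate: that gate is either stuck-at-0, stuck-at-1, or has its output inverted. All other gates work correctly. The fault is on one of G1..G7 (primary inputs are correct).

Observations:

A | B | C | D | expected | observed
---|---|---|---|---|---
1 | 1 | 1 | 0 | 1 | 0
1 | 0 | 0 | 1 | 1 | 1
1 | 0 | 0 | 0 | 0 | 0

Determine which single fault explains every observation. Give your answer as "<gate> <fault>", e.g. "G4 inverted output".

Fault-free values for test 1 (A=1, B=1, C=1, D=0): G1=1, G2=0, G3=0, G4=1, G5=0, G6=0, G7=1, giving Y=1. Observed 0.
Test 1: faults giving observed 0 are {G1 stuck-at-0, G1 inverted output, G3 stuck-at-1, G3 inverted output, G4 stuck-at-0, G4 inverted output, G5 stuck-at-1, G5 inverted output, G6 stuck-at-1, G6 inverted output, G7 stuck-at-0, G7 inverted output}.
Test 2 (A=1, B=0, C=0, D=1): fault-free G1=0, G2=1, G3=0, G4=1, G5=0, G6=1, G7=1 → 1; observed 1. Eliminates G1 inverted output, G3 stuck-at-1, G3 inverted output, G4 stuck-at-0, G4 inverted output, G5 stuck-at-1, G5 inverted output, G6 inverted output, G7 stuck-at-0, G7 inverted output.
Test 3 (A=1, B=0, C=0, D=0): fault-free G1=0, G2=1, G3=1, G4=0, G5=1, G6=0, G7=0 → 0; observed 0. Eliminates G6 stuck-at-1.
Only G1 stuck-at-0 is consistent with every test.

G1 stuck-at-0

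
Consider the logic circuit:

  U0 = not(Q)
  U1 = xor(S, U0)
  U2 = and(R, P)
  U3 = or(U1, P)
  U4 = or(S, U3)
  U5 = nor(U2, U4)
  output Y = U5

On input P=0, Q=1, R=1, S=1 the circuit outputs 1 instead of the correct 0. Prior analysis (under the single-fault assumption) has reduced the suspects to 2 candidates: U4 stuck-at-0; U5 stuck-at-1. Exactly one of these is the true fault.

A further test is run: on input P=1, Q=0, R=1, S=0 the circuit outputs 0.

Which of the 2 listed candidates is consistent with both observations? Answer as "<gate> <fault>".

Evaluate each candidate on input P=1, Q=0, R=1, S=0:
  U4 stuck-at-0: U0=1, U1=1, U2=1, U3=1, U4=0 [stuck-at-0], U5=0 → 0 — matches
  U5 stuck-at-1: U0=1, U1=1, U2=1, U3=1, U4=1, U5=1 [stuck-at-1] → 1 — eliminated
Only U4 stuck-at-0 reproduces the observed 0.

U4 stuck-at-0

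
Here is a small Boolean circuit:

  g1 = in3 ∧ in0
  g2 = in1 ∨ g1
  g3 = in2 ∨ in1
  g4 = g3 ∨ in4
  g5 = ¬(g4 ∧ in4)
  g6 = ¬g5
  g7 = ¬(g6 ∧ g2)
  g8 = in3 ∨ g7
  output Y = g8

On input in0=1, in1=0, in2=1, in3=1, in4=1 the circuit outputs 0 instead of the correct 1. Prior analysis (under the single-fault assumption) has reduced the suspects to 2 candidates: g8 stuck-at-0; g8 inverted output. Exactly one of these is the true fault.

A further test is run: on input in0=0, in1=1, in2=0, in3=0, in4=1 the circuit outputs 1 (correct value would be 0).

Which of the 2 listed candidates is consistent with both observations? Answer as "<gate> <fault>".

g8 inverted output

Evaluate each candidate on input in0=0, in1=1, in2=0, in3=0, in4=1:
  g8 stuck-at-0: g1=0, g2=1, g3=1, g4=1, g5=0, g6=1, g7=0, g8=0 [stuck-at-0] → 0 — eliminated
  g8 inverted output: g1=0, g2=1, g3=1, g4=1, g5=0, g6=1, g7=0, g8=1 [inverted output] → 1 — matches
Only g8 inverted output reproduces the observed 1.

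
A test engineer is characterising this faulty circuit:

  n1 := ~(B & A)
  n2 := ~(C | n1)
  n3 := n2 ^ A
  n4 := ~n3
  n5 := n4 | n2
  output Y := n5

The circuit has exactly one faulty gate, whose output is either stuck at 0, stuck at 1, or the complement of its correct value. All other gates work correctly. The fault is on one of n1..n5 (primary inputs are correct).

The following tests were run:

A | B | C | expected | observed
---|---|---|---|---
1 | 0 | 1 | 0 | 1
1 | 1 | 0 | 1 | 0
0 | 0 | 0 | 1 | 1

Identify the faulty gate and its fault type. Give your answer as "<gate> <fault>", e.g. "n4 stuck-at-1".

Fault-free values for test 1 (A=1, B=0, C=1): n1=1, n2=0, n3=1, n4=0, n5=0, giving Y=0. Observed 1.
Test 1: faults giving observed 1 are {n2 stuck-at-1, n2 inverted output, n3 stuck-at-0, n3 inverted output, n4 stuck-at-1, n4 inverted output, n5 stuck-at-1, n5 inverted output}.
Test 2 (A=1, B=1, C=0): fault-free n1=0, n2=1, n3=0, n4=1, n5=1 → 1; observed 0. Eliminates n2 stuck-at-1, n3 stuck-at-0, n3 inverted output, n4 stuck-at-1, n4 inverted output, n5 stuck-at-1.
Test 3 (A=0, B=0, C=0): fault-free n1=1, n2=0, n3=0, n4=1, n5=1 → 1; observed 1. Eliminates n5 inverted output.
Only n2 inverted output is consistent with every test.

n2 inverted output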